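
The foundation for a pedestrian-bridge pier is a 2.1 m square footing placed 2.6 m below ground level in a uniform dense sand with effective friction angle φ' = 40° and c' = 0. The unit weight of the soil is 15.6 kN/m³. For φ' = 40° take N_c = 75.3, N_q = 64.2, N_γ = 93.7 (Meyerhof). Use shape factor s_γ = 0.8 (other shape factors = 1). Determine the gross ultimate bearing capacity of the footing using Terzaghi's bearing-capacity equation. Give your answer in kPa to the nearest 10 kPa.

q_ult ≈ 3830 kPa

Overburden at base level: q = 15.6 × 2.6 = 40.56 kPa.
Surcharge term q·N_q = 40.56 × 64.2 = 2604 kPa; self-weight term 0.5·γ·B·N_γ·s_γ = 0.5 × 15.6 × 2.1 × 93.7 × 0.8 = 1227.8 kPa.
q_ult = 2604 + 1227.8 = 3831.8 kPa.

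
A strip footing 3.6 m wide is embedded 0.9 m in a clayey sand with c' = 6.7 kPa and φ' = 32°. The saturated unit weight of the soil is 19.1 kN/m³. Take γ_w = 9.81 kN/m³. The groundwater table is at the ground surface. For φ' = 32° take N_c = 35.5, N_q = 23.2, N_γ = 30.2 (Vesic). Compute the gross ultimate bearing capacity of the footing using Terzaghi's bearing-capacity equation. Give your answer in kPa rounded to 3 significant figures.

Water table at ground surface, so effective unit weight γ' = 19.1 − 9.81 = 9.29 kN/m³ is used throughout; overburden q = 9.29 × 0.9 = 8.361 kPa; the same γ' applies in the ½γBN_γ term.
Cohesion term c·N_c = 6.7 × 35.5 = 237.85 kPa; surcharge term q·N_q = 8.361 × 23.2 = 193.98 kPa; self-weight term 0.5·γ·B·N_γ = 0.5 × 9.29 × 3.6 × 30.2 = 505 kPa.
q_ult = 237.85 + 193.98 + 505 = 936.83 kPa.

q_ult ≈ 937 kPa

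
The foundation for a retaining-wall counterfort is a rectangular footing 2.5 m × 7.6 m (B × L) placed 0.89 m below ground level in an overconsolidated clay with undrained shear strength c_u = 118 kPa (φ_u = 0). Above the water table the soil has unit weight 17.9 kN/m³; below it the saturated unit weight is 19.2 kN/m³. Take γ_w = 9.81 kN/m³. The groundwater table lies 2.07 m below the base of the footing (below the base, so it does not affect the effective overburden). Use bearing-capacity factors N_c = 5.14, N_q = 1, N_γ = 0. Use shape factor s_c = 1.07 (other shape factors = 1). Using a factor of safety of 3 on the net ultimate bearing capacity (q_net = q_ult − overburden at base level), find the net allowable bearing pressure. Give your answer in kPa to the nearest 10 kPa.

q_all(net) ≈ 220 kPa

q = γ·D_f = 17.9 × 0.89 = 15.931 kPa.
c·N_c·s_c = 118 × 5.14 × 1.07 = 648.98 kPa
q·N_q = 15.931 × 1 = 15.931 kPa
q_ult = 648.98 + 15.931 = 664.91 kPa.
q_net = 664.91 − 15.931 = 648.98 kPa.
q_all(net) = 648.98 / 3 = 216.33 kPa.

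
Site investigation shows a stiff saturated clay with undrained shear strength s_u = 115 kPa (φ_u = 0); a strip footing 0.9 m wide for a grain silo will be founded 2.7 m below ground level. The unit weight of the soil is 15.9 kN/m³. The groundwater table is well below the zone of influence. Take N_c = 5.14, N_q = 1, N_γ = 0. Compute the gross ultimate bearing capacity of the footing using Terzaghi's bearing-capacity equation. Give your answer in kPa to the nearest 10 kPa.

q_ult ≈ 630 kPa

q = γ·D_f = 15.9 × 2.7 = 42.93 kPa.
c·N_c = 115 × 5.14 = 591.1 kPa
q·N_q = 42.93 × 1 = 42.93 kPa
q_ult = 591.1 + 42.93 = 634.03 kPa.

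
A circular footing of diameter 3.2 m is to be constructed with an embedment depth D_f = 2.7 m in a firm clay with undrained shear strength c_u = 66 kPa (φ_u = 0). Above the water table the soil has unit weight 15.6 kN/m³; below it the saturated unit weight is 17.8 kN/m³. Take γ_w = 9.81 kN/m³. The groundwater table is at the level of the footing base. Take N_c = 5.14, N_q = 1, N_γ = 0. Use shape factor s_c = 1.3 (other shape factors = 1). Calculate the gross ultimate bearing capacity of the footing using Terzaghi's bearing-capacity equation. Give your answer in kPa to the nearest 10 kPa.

q_ult ≈ 480 kPa

Overburden at base level: q = 15.6 × 2.7 = 42.12 kPa.
Cohesion term c·N_c·s_c = 66 × 5.14 × 1.3 = 441.01 kPa; surcharge term q·N_q = 42.12 × 1 = 42.12 kPa.
q_ult = 441.01 + 42.12 = 483.13 kPa.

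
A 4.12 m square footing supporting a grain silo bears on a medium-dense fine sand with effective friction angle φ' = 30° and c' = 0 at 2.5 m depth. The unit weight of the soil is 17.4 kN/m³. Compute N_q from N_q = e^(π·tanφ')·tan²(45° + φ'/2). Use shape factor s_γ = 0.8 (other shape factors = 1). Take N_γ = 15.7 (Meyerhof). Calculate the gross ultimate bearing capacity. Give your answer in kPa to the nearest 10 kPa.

tan30° = 0.5774, so N_q = e^(π×0.5774)·tan²(60°) = 6.134 × 3.0 = 18.4.
Effective surcharge at the founding depth q = γ·D_f = 17.4 × 2.5 = 43.5 kPa.
q_ult = q·N_q + 0.5·γ·B·N_γ·s_γ
     = 43.5 × 18.401 + 0.5 × 17.4 × 4.12 × 15.7 × 0.8
     = 800.45 + 450.2 = 1250.6 kPa.

q_ult ≈ 1250 kPa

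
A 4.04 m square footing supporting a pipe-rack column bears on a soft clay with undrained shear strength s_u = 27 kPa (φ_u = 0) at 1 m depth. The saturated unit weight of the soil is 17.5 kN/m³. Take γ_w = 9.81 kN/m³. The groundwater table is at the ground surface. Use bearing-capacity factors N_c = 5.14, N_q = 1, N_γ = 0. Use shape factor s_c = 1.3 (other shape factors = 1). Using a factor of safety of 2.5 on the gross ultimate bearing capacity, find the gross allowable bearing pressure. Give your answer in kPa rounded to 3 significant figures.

q_all ≈ 75.2 kPa

γ' = 17.5 − 9.81 = 7.69 kN/m³ (submerged throughout). q = 7.69 × 1 = 7.69 kPa.
c·N_c·s_c = 27 × 5.14 × 1.3 = 180.41 kPa
q·N_q = 7.69 × 1 = 7.69 kPa
q_ult = 180.41 + 7.69 = 188.1 kPa.
q_all = 188.1 / 2.5 = 75.242 kPa.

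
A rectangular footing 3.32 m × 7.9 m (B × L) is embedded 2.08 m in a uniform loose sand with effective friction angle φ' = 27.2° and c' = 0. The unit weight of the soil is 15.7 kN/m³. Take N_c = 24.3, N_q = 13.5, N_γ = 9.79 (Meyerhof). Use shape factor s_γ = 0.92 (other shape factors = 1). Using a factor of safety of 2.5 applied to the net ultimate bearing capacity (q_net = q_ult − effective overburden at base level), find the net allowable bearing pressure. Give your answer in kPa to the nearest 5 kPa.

q_all(net) ≈ 255 kPa

q = γ·D_f = 15.7 × 2.08 = 32.656 kPa.
q·N_q = 32.656 × 13.5 = 440.86 kPa
0.5·γ·B·N_γ·s_γ = 0.5 × 15.7 × 3.32 × 9.79 × 0.92 = 234.74 kPa
q_ult = 440.86 + 234.74 = 675.59 kPa.
Net ultimate: q_net = 675.59 − 32.656 = 642.94 kPa.
q_all(net) = 642.94 / 2.5 = 257.17 kPa.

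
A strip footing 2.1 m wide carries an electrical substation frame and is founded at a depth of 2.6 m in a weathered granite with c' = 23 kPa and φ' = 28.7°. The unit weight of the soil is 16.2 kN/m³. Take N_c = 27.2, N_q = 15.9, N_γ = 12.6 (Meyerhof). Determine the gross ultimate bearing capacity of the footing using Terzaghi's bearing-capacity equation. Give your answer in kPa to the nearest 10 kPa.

q = γ·D_f = 16.2 × 2.6 = 42.12 kPa.
c·N_c = 23 × 27.2 = 625.6 kPa
q·N_q = 42.12 × 15.9 = 669.71 kPa
0.5·γ·B·N_γ = 0.5 × 16.2 × 2.1 × 12.6 = 214.33 kPa
q_ult = 625.6 + 669.71 + 214.33 = 1509.6 kPa.

q_ult ≈ 1510 kPa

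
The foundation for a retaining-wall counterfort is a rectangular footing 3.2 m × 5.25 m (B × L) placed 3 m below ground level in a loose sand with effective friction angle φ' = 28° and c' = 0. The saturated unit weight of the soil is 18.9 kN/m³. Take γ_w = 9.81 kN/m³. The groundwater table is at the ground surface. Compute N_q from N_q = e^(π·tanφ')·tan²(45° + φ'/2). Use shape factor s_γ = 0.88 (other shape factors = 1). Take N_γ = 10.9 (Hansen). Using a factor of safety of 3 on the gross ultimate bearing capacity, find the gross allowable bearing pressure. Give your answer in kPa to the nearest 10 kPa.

q_all ≈ 180 kPa

N_q = e^(π·tan28°)·tan²(59°) = 14.72.
γ' = 18.9 − 9.81 = 9.09 kN/m³ (submerged throughout). q = 9.09 × 3 = 27.27 kPa; the same γ' applies in the ½γBN_γ term.
q·N_q = 27.27 × 14.72 = 401.41 kPa
0.5·γ·B·N_γ·s_γ = 0.5 × 9.09 × 3.2 × 10.9 × 0.88 = 139.51 kPa
q_ult = 401.41 + 139.51 = 540.92 kPa.
q_all = 540.92 / 3 = 180.31 kPa.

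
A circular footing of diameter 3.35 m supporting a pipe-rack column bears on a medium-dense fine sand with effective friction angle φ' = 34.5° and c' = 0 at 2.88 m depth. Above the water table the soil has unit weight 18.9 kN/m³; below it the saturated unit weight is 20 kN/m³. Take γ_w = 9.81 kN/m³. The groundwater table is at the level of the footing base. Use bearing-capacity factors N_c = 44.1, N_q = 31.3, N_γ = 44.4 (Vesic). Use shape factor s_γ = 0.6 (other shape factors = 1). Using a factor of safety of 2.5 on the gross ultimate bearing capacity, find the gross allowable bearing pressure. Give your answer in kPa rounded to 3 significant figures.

q_all ≈ 863 kPa

Overburden at base level: q = 18.9 × 2.88 = 54.432 kPa.
Below the base the soil is submerged, so the ½γBN_γ term uses γ' = 20 − 9.81 = 10.19 kN/m³.
Surcharge term q·N_q = 54.432 × 31.3 = 1703.7 kPa; self-weight term 0.5·γ·B·N_γ·s_γ = 0.5 × 10.19 × 3.35 × 44.4 × 0.6 = 454.7 kPa.
q_ult = 1703.7 + 454.7 = 2158.4 kPa.
q_all = 2158.4 / 2.5 = 863.37 kPa.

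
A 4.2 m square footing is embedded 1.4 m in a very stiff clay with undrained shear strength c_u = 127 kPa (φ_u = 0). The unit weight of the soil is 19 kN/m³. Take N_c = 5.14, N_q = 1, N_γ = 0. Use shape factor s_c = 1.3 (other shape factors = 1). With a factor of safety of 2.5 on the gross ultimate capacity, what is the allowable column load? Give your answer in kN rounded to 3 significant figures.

P_all ≈ 6180 kN

Effective surcharge at the founding depth q = γ·D_f = 19 × 1.4 = 26.6 kPa.
q_ult = c·N_c·s_c + q·N_q
     = 127 × 5.14 × 1.3 + 26.6 × 1
     = 848.61 + 26.6 = 875.21 kPa.
Gross allowable pressure q_all = 875.21 / 2.5 = 350.09 kPa.
Footing area = 17.64 m², so allowable column load = 350.09 × 17.64 = 6175.5 kN.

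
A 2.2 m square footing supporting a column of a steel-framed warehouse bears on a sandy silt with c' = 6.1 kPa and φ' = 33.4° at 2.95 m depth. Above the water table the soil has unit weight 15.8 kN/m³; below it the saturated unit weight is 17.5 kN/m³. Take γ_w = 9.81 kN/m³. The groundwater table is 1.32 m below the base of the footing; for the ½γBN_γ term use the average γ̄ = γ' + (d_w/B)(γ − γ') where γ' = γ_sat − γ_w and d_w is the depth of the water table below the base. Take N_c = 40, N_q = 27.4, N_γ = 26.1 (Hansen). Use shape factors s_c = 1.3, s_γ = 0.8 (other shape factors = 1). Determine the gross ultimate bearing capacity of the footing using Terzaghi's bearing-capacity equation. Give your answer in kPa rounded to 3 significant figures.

Effective surcharge at the founding depth q = γ·D_f = 15.8 × 2.95 = 46.61 kPa.
With d_w = 1.32 m < B, γ̄ = 7.69 + (1.32/2.2) × (15.8 − 7.69) = 12.556 kN/m³.
q_ult = c·N_c·s_c + q·N_q + 0.5·γ·B·N_γ·s_γ
     = 6.1 × 40 × 1.3 + 46.61 × 27.4 + 0.5 × 12.556 × 2.2 × 26.1 × 0.8
     = 317.2 + 1277.1 + 288.39 = 1882.7 kPa.

q_ult ≈ 1880 kPa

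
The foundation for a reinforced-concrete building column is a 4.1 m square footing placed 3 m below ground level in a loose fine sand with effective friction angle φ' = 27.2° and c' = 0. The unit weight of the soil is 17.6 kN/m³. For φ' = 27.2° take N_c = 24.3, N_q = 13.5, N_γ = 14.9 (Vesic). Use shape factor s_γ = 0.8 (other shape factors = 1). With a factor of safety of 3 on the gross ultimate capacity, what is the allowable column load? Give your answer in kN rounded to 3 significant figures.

P_all ≈ 6400 kN

Overburden at base level: q = 17.6 × 3 = 52.8 kPa.
Surcharge term q·N_q = 52.8 × 13.5 = 712.8 kPa; self-weight term 0.5·γ·B·N_γ·s_γ = 0.5 × 17.6 × 4.1 × 14.9 × 0.8 = 430.07 kPa.
q_ult = 712.8 + 430.07 = 1142.9 kPa.
Gross allowable pressure q_all = 1142.9 / 3 = 380.96 kPa.
Footing area = 16.81 m², so allowable column load = 380.96 × 16.81 = 6403.9 kN.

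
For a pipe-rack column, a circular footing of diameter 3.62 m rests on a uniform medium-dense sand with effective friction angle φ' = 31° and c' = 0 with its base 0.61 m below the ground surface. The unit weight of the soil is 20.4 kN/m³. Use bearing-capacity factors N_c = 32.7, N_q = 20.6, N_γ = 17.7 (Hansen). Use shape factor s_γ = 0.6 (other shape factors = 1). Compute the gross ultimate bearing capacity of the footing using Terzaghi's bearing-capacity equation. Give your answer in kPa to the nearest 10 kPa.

q = γ·D_f = 20.4 × 0.61 = 12.444 kPa.
q·N_q = 12.444 × 20.6 = 256.35 kPa
0.5·γ·B·N_γ·s_γ = 0.5 × 20.4 × 3.62 × 17.7 × 0.6 = 392.13 kPa
q_ult = 256.35 + 392.13 = 648.48 kPa.

q_ult ≈ 650 kPa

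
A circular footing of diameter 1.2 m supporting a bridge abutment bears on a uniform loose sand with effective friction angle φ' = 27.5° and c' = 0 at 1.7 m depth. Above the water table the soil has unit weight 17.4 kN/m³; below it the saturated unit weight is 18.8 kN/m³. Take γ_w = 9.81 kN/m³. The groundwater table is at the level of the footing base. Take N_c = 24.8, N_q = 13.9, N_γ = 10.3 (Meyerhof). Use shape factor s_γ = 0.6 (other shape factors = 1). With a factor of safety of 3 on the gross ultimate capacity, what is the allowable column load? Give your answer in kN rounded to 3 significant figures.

P_all ≈ 168 kN

q = γ·D_f = 17.4 × 1.7 = 29.58 kPa.
For the ½γBN_γ term take γ' = 18.8 − 9.81 = 8.99 kN/m³ (soil below base is submerged).
q·N_q = 29.58 × 13.9 = 411.16 kPa
0.5·γ·B·N_γ·s_γ = 0.5 × 8.99 × 1.2 × 10.3 × 0.6 = 33.335 kPa
q_ult = 411.16 + 33.335 = 444.5 kPa.
Gross allowable pressure q_all = 444.5 / 3 = 148.17 kPa.
Footing area = 1.131 m², so allowable column load = 148.17 × 1.131 = 167.58 kN.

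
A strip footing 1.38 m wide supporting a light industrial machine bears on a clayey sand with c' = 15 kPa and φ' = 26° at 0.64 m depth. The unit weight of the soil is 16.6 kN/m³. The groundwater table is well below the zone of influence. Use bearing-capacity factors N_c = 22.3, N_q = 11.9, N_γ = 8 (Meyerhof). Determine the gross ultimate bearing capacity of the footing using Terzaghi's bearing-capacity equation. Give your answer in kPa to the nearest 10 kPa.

q_ult ≈ 550 kPa

q = γ·D_f = 16.6 × 0.64 = 10.624 kPa.
c·N_c = 15 × 22.3 = 334.5 kPa
q·N_q = 10.624 × 11.9 = 126.43 kPa
0.5·γ·B·N_γ = 0.5 × 16.6 × 1.38 × 8 = 91.632 kPa
q_ult = 334.5 + 126.43 + 91.632 = 552.56 kPa.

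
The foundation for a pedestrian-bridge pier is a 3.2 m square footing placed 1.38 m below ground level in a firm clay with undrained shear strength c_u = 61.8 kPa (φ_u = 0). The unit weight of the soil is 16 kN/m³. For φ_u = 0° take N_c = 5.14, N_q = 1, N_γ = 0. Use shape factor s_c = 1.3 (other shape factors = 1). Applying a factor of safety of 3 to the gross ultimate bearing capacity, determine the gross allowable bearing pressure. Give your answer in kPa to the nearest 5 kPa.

q_all ≈ 145 kPa

Effective surcharge at the founding depth q = γ·D_f = 16 × 1.38 = 22.08 kPa.
q_ult = c·N_c·s_c + q·N_q
     = 61.8 × 5.14 × 1.3 + 22.08 × 1
     = 412.95 + 22.08 = 435.03 kPa.
q_all = q_ult / FS = 435.03 / 3 = 145.01 kPa.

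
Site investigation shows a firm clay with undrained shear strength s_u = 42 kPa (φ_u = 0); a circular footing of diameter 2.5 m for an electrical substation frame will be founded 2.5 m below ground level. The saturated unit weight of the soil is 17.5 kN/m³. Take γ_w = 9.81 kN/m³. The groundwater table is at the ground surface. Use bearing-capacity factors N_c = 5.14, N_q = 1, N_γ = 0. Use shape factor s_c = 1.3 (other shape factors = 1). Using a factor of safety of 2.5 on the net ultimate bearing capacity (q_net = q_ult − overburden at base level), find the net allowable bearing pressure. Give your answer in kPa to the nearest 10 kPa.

q_all(net) ≈ 110 kPa

γ' = 17.5 − 9.81 = 7.69 kN/m³ (submerged throughout). q = 7.69 × 2.5 = 19.225 kPa.
c·N_c·s_c = 42 × 5.14 × 1.3 = 280.64 kPa
q·N_q = 19.225 × 1 = 19.225 kPa
q_ult = 280.64 + 19.225 = 299.87 kPa.
q_net = 299.87 − 19.225 = 280.64 kPa.
q_all(net) = 280.64 / 2.5 = 112.26 kPa.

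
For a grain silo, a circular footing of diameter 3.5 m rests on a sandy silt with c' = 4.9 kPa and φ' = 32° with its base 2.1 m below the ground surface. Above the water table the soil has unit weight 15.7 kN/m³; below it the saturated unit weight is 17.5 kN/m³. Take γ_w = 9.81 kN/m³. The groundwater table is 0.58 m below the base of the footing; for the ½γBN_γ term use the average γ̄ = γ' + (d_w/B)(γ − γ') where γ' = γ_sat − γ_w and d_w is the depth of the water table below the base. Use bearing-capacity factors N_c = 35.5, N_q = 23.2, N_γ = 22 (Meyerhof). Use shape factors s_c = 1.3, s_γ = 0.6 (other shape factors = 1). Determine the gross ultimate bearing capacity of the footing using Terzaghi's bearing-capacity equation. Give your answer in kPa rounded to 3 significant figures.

q = γ·D_f = 15.7 × 2.1 = 32.97 kPa.
γ' = 7.69 kN/m³; averaging over the depth B below the base, γ̄ = γ' + (d_w/B)(γ − γ') = 9.0174 kN/m³.
c·N_c·s_c = 4.9 × 35.5 × 1.3 = 226.14 kPa
q·N_q = 32.97 × 23.2 = 764.9 kPa
0.5·γ·B·N_γ·s_γ = 0.5 × 9.0174 × 3.5 × 22 × 0.6 = 208.3 kPa
q_ult = 226.14 + 764.9 + 208.3 = 1199.3 kPa.

q_ult ≈ 1200 kPa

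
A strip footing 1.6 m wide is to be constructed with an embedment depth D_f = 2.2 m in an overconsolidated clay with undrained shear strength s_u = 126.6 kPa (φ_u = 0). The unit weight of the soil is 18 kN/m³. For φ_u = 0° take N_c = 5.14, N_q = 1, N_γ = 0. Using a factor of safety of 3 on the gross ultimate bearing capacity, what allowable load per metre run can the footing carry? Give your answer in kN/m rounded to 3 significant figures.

Overburden at base level: q = 18 × 2.2 = 39.6 kPa.
Cohesion term c·N_c = 126.6 × 5.14 = 650.72 kPa; surcharge term q·N_q = 39.6 × 1 = 39.6 kPa.
q_ult = 650.72 + 39.6 = 690.32 kPa.
Gross allowable pressure q_all = 690.32 / 3 = 230.11 kPa.
Allowable wall load = q_all × B = 230.11 × 1.6 = 368.17 kN per metre run.

≈ 368 kN/m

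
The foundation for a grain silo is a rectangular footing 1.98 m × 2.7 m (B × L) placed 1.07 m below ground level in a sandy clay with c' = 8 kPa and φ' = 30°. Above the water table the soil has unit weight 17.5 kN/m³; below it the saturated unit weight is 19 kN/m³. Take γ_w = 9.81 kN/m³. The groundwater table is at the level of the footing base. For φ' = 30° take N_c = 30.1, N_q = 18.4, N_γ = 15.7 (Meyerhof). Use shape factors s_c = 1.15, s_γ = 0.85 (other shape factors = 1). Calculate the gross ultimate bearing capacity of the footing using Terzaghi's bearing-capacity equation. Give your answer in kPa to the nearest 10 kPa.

q = γ·D_f = 17.5 × 1.07 = 18.725 kPa.
For the ½γBN_γ term take γ' = 19 − 9.81 = 9.19 kN/m³ (soil below base is submerged).
c·N_c·s_c = 8 × 30.1 × 1.15 = 276.92 kPa
q·N_q = 18.725 × 18.4 = 344.54 kPa
0.5·γ·B·N_γ·s_γ = 0.5 × 9.19 × 1.98 × 15.7 × 0.85 = 121.41 kPa
q_ult = 276.92 + 344.54 + 121.41 = 742.87 kPa.

q_ult ≈ 740 kPa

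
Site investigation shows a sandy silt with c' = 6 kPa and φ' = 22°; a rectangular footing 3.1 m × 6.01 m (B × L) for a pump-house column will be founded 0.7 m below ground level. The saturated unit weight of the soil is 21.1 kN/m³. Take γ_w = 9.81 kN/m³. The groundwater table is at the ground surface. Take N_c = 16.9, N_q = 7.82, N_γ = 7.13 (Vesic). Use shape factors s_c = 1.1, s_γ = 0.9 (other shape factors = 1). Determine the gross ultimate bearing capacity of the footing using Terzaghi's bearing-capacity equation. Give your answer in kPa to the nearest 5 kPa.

q_ult ≈ 285 kPa

γ' = 21.1 − 9.81 = 11.29 kN/m³ (submerged throughout). q = 11.29 × 0.7 = 7.903 kPa; the same γ' applies in the ½γBN_γ term.
c·N_c·s_c = 6 × 16.9 × 1.1 = 111.54 kPa
q·N_q = 7.903 × 7.82 = 61.801 kPa
0.5·γ·B·N_γ·s_γ = 0.5 × 11.29 × 3.1 × 7.13 × 0.9 = 112.29 kPa
q_ult = 111.54 + 61.801 + 112.29 = 285.64 kPa.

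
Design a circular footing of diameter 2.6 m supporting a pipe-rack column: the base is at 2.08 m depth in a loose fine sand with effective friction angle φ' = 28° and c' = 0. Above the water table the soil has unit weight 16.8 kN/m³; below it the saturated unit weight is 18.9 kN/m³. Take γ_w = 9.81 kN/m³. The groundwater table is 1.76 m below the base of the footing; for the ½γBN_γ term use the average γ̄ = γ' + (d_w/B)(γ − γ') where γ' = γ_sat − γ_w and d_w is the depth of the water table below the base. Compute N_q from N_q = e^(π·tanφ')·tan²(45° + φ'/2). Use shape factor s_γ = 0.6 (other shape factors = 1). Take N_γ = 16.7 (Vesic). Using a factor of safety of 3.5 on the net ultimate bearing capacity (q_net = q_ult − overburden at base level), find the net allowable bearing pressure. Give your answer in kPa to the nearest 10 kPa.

q_all(net) ≈ 190 kPa

N_q = e^(π·tan28°)·tan²(59°) = 14.72.
q = γ·D_f = 16.8 × 2.08 = 34.944 kPa.
γ' = 9.09 kN/m³; averaging over the depth B below the base, γ̄ = γ' + (d_w/B)(γ − γ') = 14.309 kN/m³.
q·N_q = 34.944 × 14.72 = 514.37 kPa
0.5·γ·B·N_γ·s_γ = 0.5 × 14.309 × 2.6 × 16.7 × 0.6 = 186.39 kPa
q_ult = 514.37 + 186.39 = 700.76 kPa.
q_net = 700.76 − 34.944 = 665.82 kPa.
q_all(net) = 665.82 / 3.5 = 190.23 kPa.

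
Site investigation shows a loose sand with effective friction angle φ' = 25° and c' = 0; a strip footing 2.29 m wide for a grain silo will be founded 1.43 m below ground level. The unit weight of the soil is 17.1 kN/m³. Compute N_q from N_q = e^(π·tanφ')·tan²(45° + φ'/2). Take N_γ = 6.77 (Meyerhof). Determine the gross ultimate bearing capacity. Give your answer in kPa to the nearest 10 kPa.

q_ult ≈ 390 kPa

tan25° = 0.4663, so N_q = e^(π×0.4663)·tan²(57.5°) = 4.327 × 2.464 = 10.66.
q = γ·D_f = 17.1 × 1.43 = 24.453 kPa.
q·N_q = 24.453 × 10.662 = 260.72 kPa
0.5·γ·B·N_γ = 0.5 × 17.1 × 2.29 × 6.77 = 132.55 kPa
q_ult = 260.72 + 132.55 = 393.27 kPa.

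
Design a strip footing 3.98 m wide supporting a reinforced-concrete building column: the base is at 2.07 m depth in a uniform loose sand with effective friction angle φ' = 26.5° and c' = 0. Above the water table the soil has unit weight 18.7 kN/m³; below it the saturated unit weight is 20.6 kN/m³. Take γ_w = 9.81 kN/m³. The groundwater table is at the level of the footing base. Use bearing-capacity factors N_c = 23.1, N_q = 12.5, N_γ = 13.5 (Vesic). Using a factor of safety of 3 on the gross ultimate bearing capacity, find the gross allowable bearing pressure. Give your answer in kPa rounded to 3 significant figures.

q_all ≈ 258 kPa

Effective surcharge at the founding depth q = γ·D_f = 18.7 × 2.07 = 38.709 kPa.
The water table coincides with the base, so in the self-weight term γ → γ' = 10.79 kN/m³.
q_ult = q·N_q + 0.5·γ·B·N_γ
     = 38.709 × 12.5 + 0.5 × 10.79 × 3.98 × 13.5
     = 483.86 + 289.87 = 773.74 kPa.
q_all = 773.74 / 3 = 257.91 kPa.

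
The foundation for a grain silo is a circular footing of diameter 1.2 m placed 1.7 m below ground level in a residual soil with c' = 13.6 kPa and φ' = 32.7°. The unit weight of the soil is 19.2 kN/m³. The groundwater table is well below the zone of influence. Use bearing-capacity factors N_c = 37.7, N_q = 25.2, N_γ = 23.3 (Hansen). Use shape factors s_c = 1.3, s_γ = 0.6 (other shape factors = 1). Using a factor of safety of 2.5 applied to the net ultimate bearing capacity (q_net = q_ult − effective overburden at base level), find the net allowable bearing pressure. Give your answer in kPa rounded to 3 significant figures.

q_all(net) ≈ 647 kPa

q = γ·D_f = 19.2 × 1.7 = 32.64 kPa.
c·N_c·s_c = 13.6 × 37.7 × 1.3 = 666.54 kPa
q·N_q = 32.64 × 25.2 = 822.53 kPa
0.5·γ·B·N_γ·s_γ = 0.5 × 19.2 × 1.2 × 23.3 × 0.6 = 161.05 kPa
q_ult = 666.54 + 822.53 + 161.05 = 1650.1 kPa.
Net ultimate: q_net = 1650.1 − 32.64 = 1617.5 kPa.
q_all(net) = 1617.5 / 2.5 = 646.99 kPa.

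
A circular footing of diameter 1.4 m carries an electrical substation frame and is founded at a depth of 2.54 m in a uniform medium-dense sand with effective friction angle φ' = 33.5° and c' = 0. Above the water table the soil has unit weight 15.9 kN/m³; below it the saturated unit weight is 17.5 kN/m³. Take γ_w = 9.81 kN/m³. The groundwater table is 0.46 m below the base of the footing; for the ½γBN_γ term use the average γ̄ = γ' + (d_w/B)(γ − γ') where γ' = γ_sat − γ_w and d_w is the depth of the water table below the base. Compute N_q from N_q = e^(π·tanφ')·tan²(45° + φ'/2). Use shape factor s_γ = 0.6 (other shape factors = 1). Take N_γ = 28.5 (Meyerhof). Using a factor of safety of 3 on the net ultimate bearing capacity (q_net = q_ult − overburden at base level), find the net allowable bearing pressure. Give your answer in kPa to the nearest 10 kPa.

q_all(net) ≈ 400 kPa

N_q = e^(π·tan33.5°)·tan²(61.75°) = 27.71.
Effective surcharge at the founding depth q = γ·D_f = 15.9 × 2.54 = 40.386 kPa.
With d_w = 0.46 m < B, γ̄ = 7.69 + (0.46/1.4) × (15.9 − 7.69) = 10.388 kN/m³.
q_ult = q·N_q + 0.5·γ·B·N_γ·s_γ
     = 40.386 × 27.707 + 0.5 × 10.388 × 1.4 × 28.5 × 0.6
     = 1119 + 124.34 = 1243.3 kPa.
q_net = 1243.3 − 40.386 = 1202.9 kPa.
q_all(net) = 1202.9 / 3 = 400.98 kPa.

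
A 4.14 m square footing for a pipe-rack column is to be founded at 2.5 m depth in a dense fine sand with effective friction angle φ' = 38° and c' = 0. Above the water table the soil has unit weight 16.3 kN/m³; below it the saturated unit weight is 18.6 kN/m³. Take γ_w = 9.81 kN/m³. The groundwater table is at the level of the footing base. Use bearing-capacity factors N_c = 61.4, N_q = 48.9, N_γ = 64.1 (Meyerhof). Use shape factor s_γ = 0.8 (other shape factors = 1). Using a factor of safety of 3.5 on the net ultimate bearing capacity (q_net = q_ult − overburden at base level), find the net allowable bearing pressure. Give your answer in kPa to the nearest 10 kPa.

Effective surcharge at the founding depth q = γ·D_f = 16.3 × 2.5 = 40.75 kPa.
The water table coincides with the base, so in the self-weight term γ → γ' = 8.79 kN/m³.
q_ult = q·N_q + 0.5·γ·B·N_γ·s_γ
     = 40.75 × 48.9 + 0.5 × 8.79 × 4.14 × 64.1 × 0.8
     = 1992.7 + 933.05 = 2925.7 kPa.
q_net = 2925.7 − 40.75 = 2885 kPa.
q_all(net) = 2885 / 3.5 = 824.28 kPa.

q_all(net) ≈ 820 kPa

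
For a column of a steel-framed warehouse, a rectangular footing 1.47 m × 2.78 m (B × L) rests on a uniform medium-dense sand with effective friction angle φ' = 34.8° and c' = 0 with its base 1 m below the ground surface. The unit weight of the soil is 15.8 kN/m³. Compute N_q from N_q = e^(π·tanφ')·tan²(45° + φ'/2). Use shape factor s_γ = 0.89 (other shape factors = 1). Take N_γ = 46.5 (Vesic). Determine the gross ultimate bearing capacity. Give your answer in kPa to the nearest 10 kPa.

q_ult ≈ 990 kPa

tan34.8° = 0.695, so N_q = e^(π×0.695)·tan²(62.4°) = 8.877 × 3.659 = 32.48.
Effective surcharge at the founding depth q = γ·D_f = 15.8 × 1 = 15.8 kPa.
q_ult = q·N_q + 0.5·γ·B·N_γ·s_γ
     = 15.8 × 32.48 + 0.5 × 15.8 × 1.47 × 46.5 × 0.89
     = 513.18 + 480.6 = 993.79 kPa.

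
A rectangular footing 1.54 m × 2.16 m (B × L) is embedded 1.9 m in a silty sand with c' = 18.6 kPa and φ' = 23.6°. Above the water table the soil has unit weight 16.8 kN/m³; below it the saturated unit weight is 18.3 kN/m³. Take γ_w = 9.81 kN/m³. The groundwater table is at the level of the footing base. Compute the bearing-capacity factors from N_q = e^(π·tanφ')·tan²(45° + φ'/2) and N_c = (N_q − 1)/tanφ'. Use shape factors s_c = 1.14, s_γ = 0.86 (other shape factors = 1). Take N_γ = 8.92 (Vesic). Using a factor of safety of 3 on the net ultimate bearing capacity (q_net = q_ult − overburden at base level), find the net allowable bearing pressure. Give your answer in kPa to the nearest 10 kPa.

N_q = e^(π·tan23.6°)·tan²(56.8°) = 9.21; N_c = (N_q − 1)/tanφ' = 18.8.
q = γ·D_f = 16.8 × 1.9 = 31.92 kPa.
For the ½γBN_γ term take γ' = 18.3 − 9.81 = 8.49 kN/m³ (soil below base is submerged).
c·N_c·s_c = 18.6 × 18.8 × 1.14 = 398.63 kPa
q·N_q = 31.92 × 9.2134 = 294.09 kPa
0.5·γ·B·N_γ·s_γ = 0.5 × 8.49 × 1.54 × 8.92 × 0.86 = 50.149 kPa
q_ult = 398.63 + 294.09 + 50.149 = 742.87 kPa.
q_net = 742.87 − 31.92 = 710.95 kPa.
q_all(net) = 710.95 / 3 = 236.98 kPa.

q_all(net) ≈ 240 kPa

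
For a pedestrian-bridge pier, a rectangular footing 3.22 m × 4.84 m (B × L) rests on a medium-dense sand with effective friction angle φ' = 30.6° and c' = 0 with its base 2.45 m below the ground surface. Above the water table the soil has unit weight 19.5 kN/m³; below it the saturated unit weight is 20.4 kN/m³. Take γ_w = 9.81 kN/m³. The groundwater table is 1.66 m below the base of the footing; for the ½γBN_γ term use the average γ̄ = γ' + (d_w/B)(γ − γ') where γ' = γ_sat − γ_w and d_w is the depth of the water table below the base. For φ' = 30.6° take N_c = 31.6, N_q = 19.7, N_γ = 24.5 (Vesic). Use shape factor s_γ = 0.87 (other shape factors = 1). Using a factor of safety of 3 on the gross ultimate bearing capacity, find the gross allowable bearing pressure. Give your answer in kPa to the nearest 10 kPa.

Overburden at base level: q = 19.5 × 2.45 = 47.775 kPa.
The water table is 1.66 m below the base (< B = 3.22 m), so the ½γBN_γ term uses γ̄ = γ' + (d_w/B)(γ − γ') = 10.59 + (1.66/3.22)(19.5 − 10.59) = 15.183 kN/m³.
Surcharge term q·N_q = 47.775 × 19.7 = 941.17 kPa; self-weight term 0.5·γ·B·N_γ·s_γ = 0.5 × 15.183 × 3.22 × 24.5 × 0.87 = 521.05 kPa.
q_ult = 941.17 + 521.05 = 1462.2 kPa.
q_all = 1462.2 / 3 = 487.41 kPa.

q_all ≈ 490 kPa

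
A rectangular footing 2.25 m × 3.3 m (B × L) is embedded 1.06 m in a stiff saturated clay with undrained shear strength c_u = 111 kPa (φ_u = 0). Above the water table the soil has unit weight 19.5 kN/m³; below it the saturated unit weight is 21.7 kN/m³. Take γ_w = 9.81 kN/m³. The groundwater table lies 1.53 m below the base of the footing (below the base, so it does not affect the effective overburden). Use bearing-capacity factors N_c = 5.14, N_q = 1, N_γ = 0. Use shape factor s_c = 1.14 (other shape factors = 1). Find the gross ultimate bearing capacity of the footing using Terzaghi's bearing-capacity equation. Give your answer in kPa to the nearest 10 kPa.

Effective surcharge at the founding depth q = γ·D_f = 19.5 × 1.06 = 20.67 kPa.
q_ult = c·N_c·s_c + q·N_q
     = 111 × 5.14 × 1.14 + 20.67 × 1
     = 650.42 + 20.67 = 671.09 kPa.

q_ult ≈ 670 kPa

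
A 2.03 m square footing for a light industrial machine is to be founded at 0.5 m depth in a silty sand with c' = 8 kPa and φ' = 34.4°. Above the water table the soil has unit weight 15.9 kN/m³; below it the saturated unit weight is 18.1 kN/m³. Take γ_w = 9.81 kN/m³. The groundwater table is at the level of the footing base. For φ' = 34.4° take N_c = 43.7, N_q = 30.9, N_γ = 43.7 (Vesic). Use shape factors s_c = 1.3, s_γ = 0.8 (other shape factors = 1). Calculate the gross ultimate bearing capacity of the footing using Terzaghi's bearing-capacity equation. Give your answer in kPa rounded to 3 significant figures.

q = γ·D_f = 15.9 × 0.5 = 7.95 kPa.
For the ½γBN_γ term take γ' = 18.1 − 9.81 = 8.29 kN/m³ (soil below base is submerged).
c·N_c·s_c = 8 × 43.7 × 1.3 = 454.48 kPa
q·N_q = 7.95 × 30.9 = 245.66 kPa
0.5·γ·B·N_γ·s_γ = 0.5 × 8.29 × 2.03 × 43.7 × 0.8 = 294.17 kPa
q_ult = 454.48 + 245.66 + 294.17 = 994.3 kPa.

q_ult ≈ 994 kPa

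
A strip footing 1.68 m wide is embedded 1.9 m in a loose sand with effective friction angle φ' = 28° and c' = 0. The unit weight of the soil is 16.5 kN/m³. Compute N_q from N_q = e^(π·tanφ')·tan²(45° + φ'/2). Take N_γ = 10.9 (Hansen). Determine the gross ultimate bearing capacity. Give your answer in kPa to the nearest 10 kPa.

q_ult ≈ 610 kPa

tan28° = 0.5317, so N_q = e^(π×0.5317)·tan²(59°) = 5.314 × 2.77 = 14.72.
Effective surcharge at the founding depth q = γ·D_f = 16.5 × 1.9 = 31.35 kPa.
q_ult = q·N_q + 0.5·γ·B·N_γ
     = 31.35 × 14.72 + 0.5 × 16.5 × 1.68 × 10.9
     = 461.47 + 151.07 = 612.54 kPa.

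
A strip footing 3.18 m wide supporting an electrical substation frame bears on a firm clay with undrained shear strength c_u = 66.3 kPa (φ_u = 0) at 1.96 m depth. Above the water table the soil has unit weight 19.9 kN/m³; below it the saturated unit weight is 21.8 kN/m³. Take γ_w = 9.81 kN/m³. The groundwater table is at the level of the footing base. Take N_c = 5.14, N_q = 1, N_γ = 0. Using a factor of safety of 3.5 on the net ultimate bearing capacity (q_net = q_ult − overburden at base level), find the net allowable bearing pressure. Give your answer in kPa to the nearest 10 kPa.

Effective surcharge at the founding depth q = γ·D_f = 19.9 × 1.96 = 39.004 kPa.
q_ult = c·N_c + q·N_q
     = 66.3 × 5.14 + 39.004 × 1
     = 340.78 + 39.004 = 379.79 kPa.
q_net = 379.79 − 39.004 = 340.78 kPa.
q_all(net) = 340.78 / 3.5 = 97.366 kPa.

q_all(net) ≈ 100 kPa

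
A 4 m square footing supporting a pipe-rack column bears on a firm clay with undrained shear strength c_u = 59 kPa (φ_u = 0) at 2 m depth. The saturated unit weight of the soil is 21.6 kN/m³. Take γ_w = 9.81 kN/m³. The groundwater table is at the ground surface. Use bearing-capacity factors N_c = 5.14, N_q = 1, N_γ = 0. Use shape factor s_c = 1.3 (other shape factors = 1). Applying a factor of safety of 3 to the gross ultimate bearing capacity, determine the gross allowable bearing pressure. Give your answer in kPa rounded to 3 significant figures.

Water table at ground surface, so effective unit weight γ' = 21.6 − 9.81 = 11.79 kN/m³ is used throughout; overburden q = 11.79 × 2 = 23.58 kPa.
Cohesion term c·N_c·s_c = 59 × 5.14 × 1.3 = 394.24 kPa; surcharge term q·N_q = 23.58 × 1 = 23.58 kPa.
q_ult = 394.24 + 23.58 = 417.82 kPa.
q_all = q_ult / FS = 417.82 / 3 = 139.27 kPa.

q_all ≈ 139 kPa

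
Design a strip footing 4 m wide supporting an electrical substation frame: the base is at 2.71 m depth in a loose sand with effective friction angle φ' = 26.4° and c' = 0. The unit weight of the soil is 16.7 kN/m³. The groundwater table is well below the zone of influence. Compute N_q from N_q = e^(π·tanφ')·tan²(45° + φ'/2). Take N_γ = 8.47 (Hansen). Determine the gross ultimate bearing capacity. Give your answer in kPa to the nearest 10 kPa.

q_ult ≈ 840 kPa

tan26.4° = 0.4964, so N_q = e^(π×0.4964)·tan²(58.2°) = 4.756 × 2.601 = 12.37.
q = γ·D_f = 16.7 × 2.71 = 45.257 kPa.
q·N_q = 45.257 × 12.373 = 559.95 kPa
0.5·γ·B·N_γ = 0.5 × 16.7 × 4 × 8.47 = 282.9 kPa
q_ult = 559.95 + 282.9 = 842.85 kPa.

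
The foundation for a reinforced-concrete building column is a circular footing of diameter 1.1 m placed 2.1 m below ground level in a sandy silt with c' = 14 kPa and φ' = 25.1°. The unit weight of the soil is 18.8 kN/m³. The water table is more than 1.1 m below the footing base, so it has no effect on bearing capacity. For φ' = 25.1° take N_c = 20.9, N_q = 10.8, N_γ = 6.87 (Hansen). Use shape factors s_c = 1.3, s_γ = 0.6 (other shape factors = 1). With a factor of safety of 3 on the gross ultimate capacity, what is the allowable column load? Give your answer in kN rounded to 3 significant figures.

P_all ≈ 269 kN

Overburden at base level: q = 18.8 × 2.1 = 39.48 kPa.
Cohesion term c·N_c·s_c = 14 × 20.9 × 1.3 = 380.38 kPa; surcharge term q·N_q = 39.48 × 10.8 = 426.38 kPa; self-weight term 0.5·γ·B·N_γ·s_γ = 0.5 × 18.8 × 1.1 × 6.87 × 0.6 = 42.621 kPa.
q_ult = 380.38 + 426.38 + 42.621 = 849.39 kPa.
Gross allowable pressure q_all = 849.39 / 3 = 283.13 kPa.
Footing area = 0.9503 m², so allowable column load = 283.13 × 0.9503 = 269.06 kN.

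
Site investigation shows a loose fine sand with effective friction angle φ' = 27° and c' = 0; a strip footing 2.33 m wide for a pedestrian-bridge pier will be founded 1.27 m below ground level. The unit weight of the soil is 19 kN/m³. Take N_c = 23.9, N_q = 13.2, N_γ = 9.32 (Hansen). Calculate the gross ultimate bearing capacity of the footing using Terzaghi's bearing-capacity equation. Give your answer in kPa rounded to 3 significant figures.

q_ult ≈ 525 kPa

q = γ·D_f = 19 × 1.27 = 24.13 kPa.
q·N_q = 24.13 × 13.2 = 318.52 kPa
0.5·γ·B·N_γ = 0.5 × 19 × 2.33 × 9.32 = 206.3 kPa
q_ult = 318.52 + 206.3 = 524.81 kPa.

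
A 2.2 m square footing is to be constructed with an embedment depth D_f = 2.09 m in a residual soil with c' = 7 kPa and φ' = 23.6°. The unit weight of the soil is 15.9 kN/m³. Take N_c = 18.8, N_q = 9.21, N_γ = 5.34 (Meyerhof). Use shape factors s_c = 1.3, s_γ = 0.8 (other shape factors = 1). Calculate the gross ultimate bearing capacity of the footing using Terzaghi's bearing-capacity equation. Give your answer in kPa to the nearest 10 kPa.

q_ult ≈ 550 kPa

Overburden at base level: q = 15.9 × 2.09 = 33.231 kPa.
Cohesion term c·N_c·s_c = 7 × 18.8 × 1.3 = 171.08 kPa; surcharge term q·N_q = 33.231 × 9.21 = 306.06 kPa; self-weight term 0.5·γ·B·N_γ·s_γ = 0.5 × 15.9 × 2.2 × 5.34 × 0.8 = 74.717 kPa.
q_ult = 171.08 + 306.06 + 74.717 = 551.85 kPa.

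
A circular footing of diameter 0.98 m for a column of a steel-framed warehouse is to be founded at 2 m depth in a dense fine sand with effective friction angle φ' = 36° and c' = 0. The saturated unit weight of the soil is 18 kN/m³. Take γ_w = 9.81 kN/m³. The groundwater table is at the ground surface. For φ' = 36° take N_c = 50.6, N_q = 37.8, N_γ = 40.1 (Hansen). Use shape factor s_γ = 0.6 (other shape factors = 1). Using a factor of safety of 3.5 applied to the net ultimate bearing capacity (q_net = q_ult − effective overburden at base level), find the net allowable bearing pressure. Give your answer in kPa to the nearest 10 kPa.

q_all(net) ≈ 200 kPa

Water table at ground surface, so effective unit weight γ' = 18 − 9.81 = 8.19 kN/m³ is used throughout; overburden q = 8.19 × 2 = 16.38 kPa; the same γ' applies in the ½γBN_γ term.
Surcharge term q·N_q = 16.38 × 37.8 = 619.16 kPa; self-weight term 0.5·γ·B·N_γ·s_γ = 0.5 × 8.19 × 0.98 × 40.1 × 0.6 = 96.555 kPa.
q_ult = 619.16 + 96.555 = 715.72 kPa.
Net ultimate: q_net = 715.72 − 16.38 = 699.34 kPa.
q_all(net) = 699.34 / 3.5 = 199.81 kPa.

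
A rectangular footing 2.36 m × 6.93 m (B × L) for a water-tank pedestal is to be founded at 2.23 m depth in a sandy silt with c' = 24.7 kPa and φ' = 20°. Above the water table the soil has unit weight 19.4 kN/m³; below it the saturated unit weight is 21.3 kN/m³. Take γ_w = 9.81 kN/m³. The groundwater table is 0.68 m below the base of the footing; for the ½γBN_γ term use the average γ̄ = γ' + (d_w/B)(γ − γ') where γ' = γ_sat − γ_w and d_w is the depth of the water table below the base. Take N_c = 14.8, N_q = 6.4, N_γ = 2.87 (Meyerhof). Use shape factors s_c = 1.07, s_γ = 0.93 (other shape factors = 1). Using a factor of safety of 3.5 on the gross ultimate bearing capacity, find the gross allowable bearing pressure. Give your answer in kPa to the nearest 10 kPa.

q_all ≈ 200 kPa

Effective surcharge at the founding depth q = γ·D_f = 19.4 × 2.23 = 43.262 kPa.
With d_w = 0.68 m < B, γ̄ = 11.49 + (0.68/2.36) × (19.4 − 11.49) = 13.769 kN/m³.
q_ult = c·N_c·s_c + q·N_q + 0.5·γ·B·N_γ·s_γ
     = 24.7 × 14.8 × 1.07 + 43.262 × 6.4 + 0.5 × 13.769 × 2.36 × 2.87 × 0.93
     = 391.15 + 276.88 + 43.366 = 711.39 kPa.
q_all = 711.39 / 3.5 = 203.25 kPa.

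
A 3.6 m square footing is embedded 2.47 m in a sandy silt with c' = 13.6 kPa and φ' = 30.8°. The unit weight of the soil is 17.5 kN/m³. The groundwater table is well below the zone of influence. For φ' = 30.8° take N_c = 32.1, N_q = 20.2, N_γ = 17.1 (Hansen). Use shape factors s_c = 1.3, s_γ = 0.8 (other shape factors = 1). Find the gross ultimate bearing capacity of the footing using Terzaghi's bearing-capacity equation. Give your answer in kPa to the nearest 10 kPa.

q_ult ≈ 1870 kPa

q = γ·D_f = 17.5 × 2.47 = 43.225 kPa.
c·N_c·s_c = 13.6 × 32.1 × 1.3 = 567.53 kPa
q·N_q = 43.225 × 20.2 = 873.14 kPa
0.5·γ·B·N_γ·s_γ = 0.5 × 17.5 × 3.6 × 17.1 × 0.8 = 430.92 kPa
q_ult = 567.53 + 873.14 + 430.92 = 1871.6 kPa.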